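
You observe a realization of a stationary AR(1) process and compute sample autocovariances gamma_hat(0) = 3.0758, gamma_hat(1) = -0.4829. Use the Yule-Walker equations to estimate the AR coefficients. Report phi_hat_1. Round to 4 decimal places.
\hat\phi_{1} = -0.1570

The Yule-Walker equations for an AR(p) process read, in matrix form,
  Gamma_p phi = r_p,   with   (Gamma_p)_{ij} = gamma(|i - j|),
                       (r_p)_i = gamma(i),   i,j = 1..p.
Substitute the sample gammas (Toeplitz matrix and right-hand side of size 1):
  Gamma_p = [[3.0758]]
  r_p     = [-0.4829]
With p = 1 this is the single equation gamma(0) phi_1 = gamma(1):
  phi_hat_1 = gamma(1) / gamma(0) = -0.4829 / 3.0758 = -0.1570.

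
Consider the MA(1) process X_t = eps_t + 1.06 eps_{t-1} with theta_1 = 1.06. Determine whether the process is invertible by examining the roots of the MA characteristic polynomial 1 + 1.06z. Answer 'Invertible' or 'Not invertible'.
\text{Not invertible}

The MA(q) characteristic polynomial is P(z) = 1 + 1.06z.
Invertibility requires all roots to lie outside the unit circle, i.e. |z| > 1 for every root.
This is linear in z: 1 + (1.06) z = 0  =>  z = -1/(1.06) = -0.943396,  |z| = 0.943396.
Moduli of all roots: 0.9434.
All moduli strictly greater than 1? No.
Verdict: Not invertible.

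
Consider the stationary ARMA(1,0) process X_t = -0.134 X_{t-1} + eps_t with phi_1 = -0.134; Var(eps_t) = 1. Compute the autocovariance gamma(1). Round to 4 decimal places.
\gamma(1) = -0.1365

Multiply the model equation by X_{t-k} and take expectations. With theta_0 = psi_0 = 1 and psi_j the MA(infinity) weights, this gives
  gamma(k) - sum_i phi_i gamma(k-i) = c_k,
  c_k = sigma^2 * sum_{j=k..q} theta_j psi_{j-k}   (c_k = 0 for k > q),
using gamma(-m) = gamma(m).
Pure AR (q = 0): c_0 = sigma^2 = 1, c_k = 0 for k >= 1.
Equations for k = 0 and k = 1 (AR order 1):
  gamma(0) = phi_1 gamma(1) + c_0
  gamma(1) = phi_1 gamma(0) + c_1
Substituting the second into the first: gamma(0) (1 - phi_1^2) = c_0 + phi_1 c_1, so
  gamma(0) = c_0 / (1 - phi_1^2) = 1 / (1 - (-0.134)^2) = 1 / 0.982044 = 1.018284.
  gamma(1) = phi_1 gamma(0) = (-0.134)(1.018284) = -0.13645.
Therefore gamma(1) = -0.1365 (to 4 decimal places).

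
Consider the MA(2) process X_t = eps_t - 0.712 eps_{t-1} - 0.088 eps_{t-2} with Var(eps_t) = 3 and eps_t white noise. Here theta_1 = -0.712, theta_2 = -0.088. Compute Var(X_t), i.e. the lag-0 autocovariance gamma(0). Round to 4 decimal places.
\gamma(0) = 4.5441

For an MA(q) process X_t = eps_t + sum_i theta_i eps_{t-i} with
Var(eps_t) = sigma^2, the variance is
  gamma(0) = sigma^2 * (1 + sum_i theta_i^2).
  sum_i theta_i^2 = (-0.712)^2 + (-0.088)^2 = 0.506944 + 0.007744 = 0.514688.
  gamma(0) = 3 * (1 + 0.514688) = 3 * 1.514688 = 4.544064, which rounds to 4.5441.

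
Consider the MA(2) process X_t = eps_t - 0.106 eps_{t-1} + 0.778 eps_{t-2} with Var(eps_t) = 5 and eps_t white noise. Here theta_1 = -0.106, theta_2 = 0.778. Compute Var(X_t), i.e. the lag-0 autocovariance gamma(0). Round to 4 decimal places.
\gamma(0) = 8.0826

For an MA(q) process X_t = eps_t + sum_i theta_i eps_{t-i} with
Var(eps_t) = sigma^2, the variance is
  gamma(0) = sigma^2 * (1 + sum_i theta_i^2).
  sum_i theta_i^2 = (-0.106)^2 + (0.778)^2 = 0.011236 + 0.605284 = 0.61652.
  gamma(0) = 5 * (1 + 0.61652) = 5 * 1.61652 = 8.0826.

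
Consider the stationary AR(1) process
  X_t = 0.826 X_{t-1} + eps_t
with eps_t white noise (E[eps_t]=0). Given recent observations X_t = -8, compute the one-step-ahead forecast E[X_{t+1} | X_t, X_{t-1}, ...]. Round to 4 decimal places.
E[X_{t+1} \mid \mathcal F_t] = -6.6080

For an AR(p) model X_t = c + sum_i phi_i X_{t-i} + eps_t, the
one-step-ahead conditional mean is
  E[X_{t+1} | X_t, ...] = c + sum_i phi_i X_{t+1-i}.
Substitute known values:
  E[X_{t+1} | ...] = (0.826) * (-8)
                   = -6.6080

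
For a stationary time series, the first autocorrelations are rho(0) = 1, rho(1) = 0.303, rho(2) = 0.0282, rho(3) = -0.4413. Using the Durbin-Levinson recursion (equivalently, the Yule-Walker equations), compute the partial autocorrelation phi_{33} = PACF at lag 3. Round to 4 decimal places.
\phi_{33} = -0.4749

The PACF at lag k is phi_{kk}, the last component of the solution
to the Yule-Walker system G_k phi = r_k where
  (G_k)_{ij} = rho(|i - j|), (r_k)_i = rho(i), i,j = 1..k.
Equivalently, Durbin-Levinson gives phi_{kk} iteratively:
  phi_{11} = rho(1)
  phi_{kk} = [rho(k) - sum_{j=1..k-1} phi_{k-1,j} rho(k-j)]
            / [1 - sum_{j=1..k-1} phi_{k-1,j} rho(j)],
  phi_{k,j} = phi_{k-1,j} - phi_{kk} phi_{k-1,k-j},  j = 1..k-1.
Step k = 1:
  phi_11 = rho(1) = 0.303.
Step k = 2:
  phi_22 = [rho(2) - phi_11 rho(1)] / [1 - phi_11 rho(1)] = [0.0282 - (0.303)(0.303)] / [1 - (0.303)(0.303)]
         = -0.063609 / 0.908191 = -0.070039.
  Update: phi_21 = phi_11 - phi_22 phi_11 = 0.303 - (-0.070039)(0.303) = 0.324222.
Step k = 3:
  phi_33 = [rho(3) - phi_21 rho(2) - phi_22 rho(1)] / [1 - phi_21 rho(1) - phi_22 rho(2)]
    numerator   = -0.4413 - (0.324222)(0.0282) - (-0.070039)(0.303) = -0.42922117
    denominator = 1 - (0.324222)(0.303) - (-0.070039)(0.0282) = 0.90373587
  phi_33 = -0.42922117 / 0.90373587 = -0.4749.
Therefore phi_{33} = -0.4749.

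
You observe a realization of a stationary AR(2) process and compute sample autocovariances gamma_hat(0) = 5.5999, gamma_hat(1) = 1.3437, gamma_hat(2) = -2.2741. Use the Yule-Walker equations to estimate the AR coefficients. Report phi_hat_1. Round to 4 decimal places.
\hat\phi_{1} = 0.3580

The Yule-Walker equations for an AR(p) process read, in matrix form,
  Gamma_p phi = r_p,   with   (Gamma_p)_{ij} = gamma(|i - j|),
                       (r_p)_i = gamma(i),   i,j = 1..p.
Substitute the sample gammas (Toeplitz matrix and right-hand side of size 2):
  Gamma_p = [[5.5999, 1.3437], [1.3437, 5.5999]]
  r_p     = [1.3437, -2.2741]
Written out:
  5.5999 phi_1 + 1.3437 phi_2 = 1.3437
  1.3437 phi_1 + 5.5999 phi_2 = -2.2741
Solve by Cramer's rule:
  det = gamma(0)^2 - gamma(1)^2 = (5.5999)^2 - (1.3437)^2 = 31.35888001 - 1.80552969 = 29.55335032
  phi_hat_1 = [gamma(1) gamma(0) - gamma(1) gamma(2)] / det = [(1.3437)(5.5999) - (1.3437)(-2.2741)] / 29.55335032 = 10.5802938 / 29.55335032 = 0.358
  phi_hat_2 = [gamma(0) gamma(2) - gamma(1)^2] / det = [(5.5999)(-2.2741) - (1.3437)^2] / 29.55335032 = -14.54026228 / 29.55335032 = -0.492
So phi_hat = [0.3580, -0.4920].
Therefore phi_hat_1 = 0.3580.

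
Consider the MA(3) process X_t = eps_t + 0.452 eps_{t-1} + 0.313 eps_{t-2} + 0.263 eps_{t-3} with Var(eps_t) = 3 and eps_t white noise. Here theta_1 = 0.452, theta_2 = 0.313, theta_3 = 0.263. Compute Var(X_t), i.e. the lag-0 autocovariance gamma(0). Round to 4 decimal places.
\gamma(0) = 4.1143

For an MA(q) process X_t = eps_t + sum_i theta_i eps_{t-i} with
Var(eps_t) = sigma^2, the variance is
  gamma(0) = sigma^2 * (1 + sum_i theta_i^2).
  sum_i theta_i^2 = (0.452)^2 + (0.313)^2 + (0.263)^2 = 0.204304 + 0.097969 + 0.069169 = 0.371442.
  gamma(0) = 3 * (1 + 0.371442) = 3 * 1.371442 = 4.114326, which rounds to 4.1143.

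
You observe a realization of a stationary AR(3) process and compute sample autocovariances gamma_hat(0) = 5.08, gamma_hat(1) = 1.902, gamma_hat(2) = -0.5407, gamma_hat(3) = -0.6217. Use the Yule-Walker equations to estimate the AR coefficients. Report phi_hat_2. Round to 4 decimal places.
\hat\phi_{2} = -0.3090

The Yule-Walker equations for an AR(p) process read, in matrix form,
  Gamma_p phi = r_p,   with   (Gamma_p)_{ij} = gamma(|i - j|),
                       (r_p)_i = gamma(i),   i,j = 1..p.
Substitute the sample gammas (Toeplitz matrix and right-hand side of size 3):
  Gamma_p = [[5.08, 1.902, -0.5407], [1.902, 5.08, 1.902], [-0.5407, 1.902, 5.08]]
  r_p     = [1.902, -0.5407, -0.6217]
Written out (R1..R3):
  (R1) 5.08 phi_1 + 1.902 phi_2 - 0.5407 phi_3 = 1.902
  (R2) 1.902 phi_1 + 5.08 phi_2 + 1.902 phi_3 = -0.5407
  (R3) -0.5407 phi_1 + 1.902 phi_2 + 5.08 phi_3 = -0.6217
Gaussian elimination:
  R2 <- R2 - (1.902/5.08) R1 = R2 - (0.374409) R1:  4.367873 phi_2 + 2.104443 phi_3 = -1.252827
  R3 <- R3 - (-0.5407/5.08) R1 = R3 - (-0.106437) R1:  2.104443 phi_2 + 5.02245 phi_3 = -0.419257
  R3 <- R3 - (2.104443/4.367873) R2 = R3 - (0.4818) R2:  4.008528 phi_3 = 0.184356
Back-substitution:
  phi_hat_3 = 0.184356 / 4.008528 = 0.045991
  phi_hat_2 = (-1.252827 - (2.104443)(0.045991)) / 4.367873 = -0.308986
  phi_hat_1 = (1.902 - (1.902)(-0.308986) - (-0.5407)(0.045991)) / 5.08 = 0.494992
So phi_hat = [0.4950, -0.3090, 0.0460].
Therefore phi_hat_2 = -0.3090.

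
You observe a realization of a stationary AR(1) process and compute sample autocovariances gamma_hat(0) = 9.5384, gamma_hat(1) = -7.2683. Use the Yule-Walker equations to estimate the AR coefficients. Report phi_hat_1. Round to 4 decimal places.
\hat\phi_{1} = -0.7620

The Yule-Walker equations for an AR(p) process read, in matrix form,
  Gamma_p phi = r_p,   with   (Gamma_p)_{ij} = gamma(|i - j|),
                       (r_p)_i = gamma(i),   i,j = 1..p.
Substitute the sample gammas (Toeplitz matrix and right-hand side of size 1):
  Gamma_p = [[9.5384]]
  r_p     = [-7.2683]
With p = 1 this is the single equation gamma(0) phi_1 = gamma(1):
  phi_hat_1 = gamma(1) / gamma(0) = -7.2683 / 9.5384 = -0.7620.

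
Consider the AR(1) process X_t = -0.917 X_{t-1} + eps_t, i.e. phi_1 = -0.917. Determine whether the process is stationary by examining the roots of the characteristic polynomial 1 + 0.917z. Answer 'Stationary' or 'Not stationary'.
\text{Stationary}

The AR(p) characteristic polynomial is P(z) = 1 + 0.917z.
Stationarity requires all roots to lie outside the unit circle, i.e. |z| > 1 for every root.
This is linear in z: 1 + (0.917) z = 0  =>  z = -1/(0.917) = -1.090513,  |z| = 1.090513.
Moduli of all roots: 1.0905.
All moduli strictly greater than 1? Yes.
Verdict: Stationary.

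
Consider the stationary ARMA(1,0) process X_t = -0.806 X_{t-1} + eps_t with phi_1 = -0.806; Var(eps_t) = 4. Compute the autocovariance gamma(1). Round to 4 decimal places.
\gamma(1) = -9.2019

Multiply the model equation by X_{t-k} and take expectations. With theta_0 = psi_0 = 1 and psi_j the MA(infinity) weights, this gives
  gamma(k) - sum_i phi_i gamma(k-i) = c_k,
  c_k = sigma^2 * sum_{j=k..q} theta_j psi_{j-k}   (c_k = 0 for k > q),
using gamma(-m) = gamma(m).
Pure AR (q = 0): c_0 = sigma^2 = 4, c_k = 0 for k >= 1.
Equations for k = 0 and k = 1 (AR order 1):
  gamma(0) = phi_1 gamma(1) + c_0
  gamma(1) = phi_1 gamma(0) + c_1
Substituting the second into the first: gamma(0) (1 - phi_1^2) = c_0 + phi_1 c_1, so
  gamma(0) = c_0 / (1 - phi_1^2) = 4 / (1 - (-0.806)^2) = 4 / 0.350364 = 11.416698.
  gamma(1) = phi_1 gamma(0) = (-0.806)(11.416698) = -9.201859.
Therefore gamma(1) = -9.2019 (to 4 decimal places).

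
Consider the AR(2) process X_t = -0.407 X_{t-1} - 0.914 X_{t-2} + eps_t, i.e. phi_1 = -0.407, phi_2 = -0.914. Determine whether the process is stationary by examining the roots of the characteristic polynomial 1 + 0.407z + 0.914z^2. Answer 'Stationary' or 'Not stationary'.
\text{Stationary}

The AR(p) characteristic polynomial is P(z) = 1 + 0.407z + 0.914z^2.
Stationarity requires all roots to lie outside the unit circle, i.e. |z| > 1 for every root.
Set 1 + (0.407) z + (0.914) z^2 = 0, i.e. a z^2 + b z + c = 0 with a = 0.914, b = 0.407, c = 1.
Discriminant D = b^2 - 4ac = (0.407)^2 - 4*(0.914)*1 = 0.165649 - (3.656) = -3.490351.
D < 0, so the roots are the complex-conjugate pair z = (-b +/- i sqrt(-D)) / (2a) = -0.2226 +/- 1.022i.
For a conjugate pair |z|^2 = z * conj(z) = (product of roots) = c/a = 1/(0.914) = 1.094092, so |z| = sqrt(1.094092) = 1.046 for both roots.
Moduli of all roots: 1.0460, 1.0460.
All moduli strictly greater than 1? Yes.
Verdict: Stationary.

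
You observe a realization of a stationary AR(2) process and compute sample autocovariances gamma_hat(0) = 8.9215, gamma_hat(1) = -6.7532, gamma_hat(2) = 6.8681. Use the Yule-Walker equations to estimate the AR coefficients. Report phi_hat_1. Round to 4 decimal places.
\hat\phi_{1} = -0.4080

The Yule-Walker equations for an AR(p) process read, in matrix form,
  Gamma_p phi = r_p,   with   (Gamma_p)_{ij} = gamma(|i - j|),
                       (r_p)_i = gamma(i),   i,j = 1..p.
Substitute the sample gammas (Toeplitz matrix and right-hand side of size 2):
  Gamma_p = [[8.9215, -6.7532], [-6.7532, 8.9215]]
  r_p     = [-6.7532, 6.8681]
Written out:
  8.9215 phi_1 - 6.7532 phi_2 = -6.7532
  -6.7532 phi_1 + 8.9215 phi_2 = 6.8681
Solve by Cramer's rule:
  det = gamma(0)^2 - gamma(1)^2 = (8.9215)^2 - (-6.7532)^2 = 79.59316225 - 45.60571024 = 33.98745201
  phi_hat_1 = [gamma(1) gamma(0) - gamma(1) gamma(2)] / det = [(-6.7532)(8.9215) - (-6.7532)(6.8681)] / 33.98745201 = -13.86702088 / 33.98745201 = -0.408
  phi_hat_2 = [gamma(0) gamma(2) - gamma(1)^2] / det = [(8.9215)(6.8681) - (-6.7532)^2] / 33.98745201 = 15.66804391 / 33.98745201 = 0.461
So phi_hat = [-0.4080, 0.4610].
Therefore phi_hat_1 = -0.4080.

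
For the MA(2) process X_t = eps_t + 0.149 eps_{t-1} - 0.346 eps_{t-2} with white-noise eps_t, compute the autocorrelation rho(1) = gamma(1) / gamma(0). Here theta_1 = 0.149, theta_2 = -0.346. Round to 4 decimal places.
\rho(1) = 0.0853

For an MA(q) process with theta_0 = 1, the autocovariance is
  gamma(k) = sigma^2 * sum_{i=0..q-k} theta_i * theta_{i+k},
and rho(k) = gamma(k) / gamma(0). Sigma^2 cancels.
  numerator   = (1)*(0.149) + (0.149)*(-0.346) = 0.097446.
  denominator = (1)^2 + (0.149)^2 + (-0.346)^2 = 1.141917.
  rho(1) = 0.097446 / 1.141917 = 0.0853.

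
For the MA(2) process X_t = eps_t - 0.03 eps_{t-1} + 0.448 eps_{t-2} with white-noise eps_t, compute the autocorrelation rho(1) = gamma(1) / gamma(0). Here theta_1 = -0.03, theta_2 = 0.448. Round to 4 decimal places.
\rho(1) = -0.0362

For an MA(q) process with theta_0 = 1, the autocovariance is
  gamma(k) = sigma^2 * sum_{i=0..q-k} theta_i * theta_{i+k},
and rho(k) = gamma(k) / gamma(0). Sigma^2 cancels.
  numerator   = (1)*(-0.03) + (-0.03)*(0.448) = -0.04344.
  denominator = (1)^2 + (-0.03)^2 + (0.448)^2 = 1.201604.
  rho(1) = -0.04344 / 1.201604 = -0.0362.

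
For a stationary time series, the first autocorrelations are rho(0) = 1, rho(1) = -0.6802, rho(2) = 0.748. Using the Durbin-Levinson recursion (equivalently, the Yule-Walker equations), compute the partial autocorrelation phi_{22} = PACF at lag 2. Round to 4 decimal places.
\phi_{22} = 0.5310

The PACF at lag k is phi_{kk}, the last component of the solution
to the Yule-Walker system G_k phi = r_k where
  (G_k)_{ij} = rho(|i - j|), (r_k)_i = rho(i), i,j = 1..k.
Equivalently, Durbin-Levinson gives phi_{kk} iteratively:
  phi_{11} = rho(1)
  phi_{kk} = [rho(k) - sum_{j=1..k-1} phi_{k-1,j} rho(k-j)]
            / [1 - sum_{j=1..k-1} phi_{k-1,j} rho(j)],
  phi_{k,j} = phi_{k-1,j} - phi_{kk} phi_{k-1,k-j},  j = 1..k-1.
Step k = 1:
  phi_11 = rho(1) = -0.6802.
Step k = 2:
  phi_22 = [rho(2) - phi_11 rho(1)] / [1 - phi_11 rho(1)] = [0.748 - (-0.6802)(-0.6802)] / [1 - (-0.6802)(-0.6802)]
         = 0.28532796 / 0.53732796 = 0.531.
Therefore phi_{22} = 0.5310.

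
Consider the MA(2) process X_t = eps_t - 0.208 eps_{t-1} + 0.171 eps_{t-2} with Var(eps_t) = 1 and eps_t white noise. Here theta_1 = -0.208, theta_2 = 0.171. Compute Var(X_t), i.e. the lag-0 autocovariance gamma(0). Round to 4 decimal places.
\gamma(0) = 1.0725

For an MA(q) process X_t = eps_t + sum_i theta_i eps_{t-i} with
Var(eps_t) = sigma^2, the variance is
  gamma(0) = sigma^2 * (1 + sum_i theta_i^2).
  sum_i theta_i^2 = (-0.208)^2 + (0.171)^2 = 0.043264 + 0.029241 = 0.072505.
  gamma(0) = 1 * (1 + 0.072505) = 1 * 1.072505 = 1.072505, which rounds to 1.0725.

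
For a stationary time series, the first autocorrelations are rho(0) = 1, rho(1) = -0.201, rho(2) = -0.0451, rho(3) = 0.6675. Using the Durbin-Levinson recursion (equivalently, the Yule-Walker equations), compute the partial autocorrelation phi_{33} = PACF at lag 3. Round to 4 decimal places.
\phi_{33} = 0.6720

The PACF at lag k is phi_{kk}, the last component of the solution
to the Yule-Walker system G_k phi = r_k where
  (G_k)_{ij} = rho(|i - j|), (r_k)_i = rho(i), i,j = 1..k.
Equivalently, Durbin-Levinson gives phi_{kk} iteratively:
  phi_{11} = rho(1)
  phi_{kk} = [rho(k) - sum_{j=1..k-1} phi_{k-1,j} rho(k-j)]
            / [1 - sum_{j=1..k-1} phi_{k-1,j} rho(j)],
  phi_{k,j} = phi_{k-1,j} - phi_{kk} phi_{k-1,k-j},  j = 1..k-1.
Step k = 1:
  phi_11 = rho(1) = -0.201.
Step k = 2:
  phi_22 = [rho(2) - phi_11 rho(1)] / [1 - phi_11 rho(1)] = [-0.0451 - (-0.201)(-0.201)] / [1 - (-0.201)(-0.201)]
         = -0.085501 / 0.959599 = -0.089101.
  Update: phi_21 = phi_11 - phi_22 phi_11 = -0.201 - (-0.089101)(-0.201) = -0.218909.
Step k = 3:
  phi_33 = [rho(3) - phi_21 rho(2) - phi_22 rho(1)] / [1 - phi_21 rho(1) - phi_22 rho(2)]
    numerator   = 0.6675 - (-0.218909)(-0.0451) - (-0.089101)(-0.201) = 0.63971794
    denominator = 1 - (-0.218909)(-0.201) - (-0.089101)(-0.0451) = 0.9519808
  phi_33 = 0.63971794 / 0.9519808 = 0.672.
Therefore phi_{33} = 0.6720.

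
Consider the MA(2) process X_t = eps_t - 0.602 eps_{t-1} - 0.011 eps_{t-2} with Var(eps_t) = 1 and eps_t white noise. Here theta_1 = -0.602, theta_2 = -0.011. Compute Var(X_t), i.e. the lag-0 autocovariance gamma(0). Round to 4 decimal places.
\gamma(0) = 1.3625

For an MA(q) process X_t = eps_t + sum_i theta_i eps_{t-i} with
Var(eps_t) = sigma^2, the variance is
  gamma(0) = sigma^2 * (1 + sum_i theta_i^2).
  sum_i theta_i^2 = (-0.602)^2 + (-0.011)^2 = 0.362404 + 0.000121 = 0.362525.
  gamma(0) = 1 * (1 + 0.362525) = 1 * 1.362525 = 1.362525, which rounds to 1.3625.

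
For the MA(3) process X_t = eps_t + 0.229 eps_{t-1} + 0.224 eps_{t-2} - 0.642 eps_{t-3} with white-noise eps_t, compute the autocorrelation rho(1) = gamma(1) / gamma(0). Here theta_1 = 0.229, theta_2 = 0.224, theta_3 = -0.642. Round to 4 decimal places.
\rho(1) = 0.0901

For an MA(q) process with theta_0 = 1, the autocovariance is
  gamma(k) = sigma^2 * sum_{i=0..q-k} theta_i * theta_{i+k},
and rho(k) = gamma(k) / gamma(0). Sigma^2 cancels.
  numerator   = (1)*(0.229) + (0.229)*(0.224) + (0.224)*(-0.642) = 0.136488.
  denominator = (1)^2 + (0.229)^2 + (0.224)^2 + (-0.642)^2 = 1.514781.
  rho(1) = 0.136488 / 1.514781 = 0.0901.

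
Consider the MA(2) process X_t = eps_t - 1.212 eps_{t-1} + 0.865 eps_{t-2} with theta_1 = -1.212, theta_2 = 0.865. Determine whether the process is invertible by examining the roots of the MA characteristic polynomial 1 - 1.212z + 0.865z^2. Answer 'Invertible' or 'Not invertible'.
\text{Invertible}

The MA(q) characteristic polynomial is P(z) = 1 - 1.212z + 0.865z^2.
Invertibility requires all roots to lie outside the unit circle, i.e. |z| > 1 for every root.
Set 1 + (-1.212) z + (0.865) z^2 = 0, i.e. a z^2 + b z + c = 0 with a = 0.865, b = -1.212, c = 1.
Discriminant D = b^2 - 4ac = (-1.212)^2 - 4*(0.865)*1 = 1.468944 - (3.46) = -1.991056.
D < 0, so the roots are the complex-conjugate pair z = (-b +/- i sqrt(-D)) / (2a) = 0.7006 +/- 0.8156i.
For a conjugate pair |z|^2 = z * conj(z) = (product of roots) = c/a = 1/(0.865) = 1.156069, so |z| = sqrt(1.156069) = 1.0752 for both roots.
Moduli of all roots: 1.0752, 1.0752.
All moduli strictly greater than 1? Yes.
Verdict: Invertible.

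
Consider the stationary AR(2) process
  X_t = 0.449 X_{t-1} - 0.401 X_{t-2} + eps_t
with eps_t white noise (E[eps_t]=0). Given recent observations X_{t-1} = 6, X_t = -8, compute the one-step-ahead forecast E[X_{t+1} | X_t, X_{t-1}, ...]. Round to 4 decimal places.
E[X_{t+1} \mid \mathcal F_t] = -5.9980

For an AR(p) model X_t = c + sum_i phi_i X_{t-i} + eps_t, the
one-step-ahead conditional mean is
  E[X_{t+1} | X_t, ...] = c + sum_i phi_i X_{t+1-i}.
Substitute known values:
  E[X_{t+1} | ...] = (0.449) * (-8) + (-0.401) * (6)
                   = -5.9980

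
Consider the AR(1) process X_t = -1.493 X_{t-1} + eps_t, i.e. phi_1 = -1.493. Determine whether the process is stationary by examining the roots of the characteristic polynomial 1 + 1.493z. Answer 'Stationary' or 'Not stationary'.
\text{Not stationary}

The AR(p) characteristic polynomial is P(z) = 1 + 1.493z.
Stationarity requires all roots to lie outside the unit circle, i.e. |z| > 1 for every root.
This is linear in z: 1 + (1.493) z = 0  =>  z = -1/(1.493) = -0.669792,  |z| = 0.669792.
Moduli of all roots: 0.6698.
All moduli strictly greater than 1? No.
Verdict: Not stationary.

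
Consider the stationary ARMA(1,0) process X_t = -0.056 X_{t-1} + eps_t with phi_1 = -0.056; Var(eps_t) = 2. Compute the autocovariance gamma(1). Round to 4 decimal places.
\gamma(1) = -0.1124

Multiply the model equation by X_{t-k} and take expectations. With theta_0 = psi_0 = 1 and psi_j the MA(infinity) weights, this gives
  gamma(k) - sum_i phi_i gamma(k-i) = c_k,
  c_k = sigma^2 * sum_{j=k..q} theta_j psi_{j-k}   (c_k = 0 for k > q),
using gamma(-m) = gamma(m).
Pure AR (q = 0): c_0 = sigma^2 = 2, c_k = 0 for k >= 1.
Equations for k = 0 and k = 1 (AR order 1):
  gamma(0) = phi_1 gamma(1) + c_0
  gamma(1) = phi_1 gamma(0) + c_1
Substituting the second into the first: gamma(0) (1 - phi_1^2) = c_0 + phi_1 c_1, so
  gamma(0) = c_0 / (1 - phi_1^2) = 2 / (1 - (-0.056)^2) = 2 / 0.996864 = 2.006292.
  gamma(1) = phi_1 gamma(0) = (-0.056)(2.006292) = -0.112352.
Therefore gamma(1) = -0.1124 (to 4 decimal places).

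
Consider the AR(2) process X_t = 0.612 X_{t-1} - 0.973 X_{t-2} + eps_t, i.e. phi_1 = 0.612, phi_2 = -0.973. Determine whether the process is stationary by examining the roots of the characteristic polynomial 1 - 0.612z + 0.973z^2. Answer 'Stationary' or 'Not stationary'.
\text{Stationary}

The AR(p) characteristic polynomial is P(z) = 1 - 0.612z + 0.973z^2.
Stationarity requires all roots to lie outside the unit circle, i.e. |z| > 1 for every root.
Set 1 + (-0.612) z + (0.973) z^2 = 0, i.e. a z^2 + b z + c = 0 with a = 0.973, b = -0.612, c = 1.
Discriminant D = b^2 - 4ac = (-0.612)^2 - 4*(0.973)*1 = 0.374544 - (3.892) = -3.517456.
D < 0, so the roots are the complex-conjugate pair z = (-b +/- i sqrt(-D)) / (2a) = 0.3145 +/- 0.9638i.
For a conjugate pair |z|^2 = z * conj(z) = (product of roots) = c/a = 1/(0.973) = 1.027749, so |z| = sqrt(1.027749) = 1.0138 for both roots.
Moduli of all roots: 1.0138, 1.0138.
All moduli strictly greater than 1? Yes.
Verdict: Stationary.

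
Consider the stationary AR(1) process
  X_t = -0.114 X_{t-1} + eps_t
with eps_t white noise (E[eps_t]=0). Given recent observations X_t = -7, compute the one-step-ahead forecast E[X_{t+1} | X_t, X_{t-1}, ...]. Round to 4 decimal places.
E[X_{t+1} \mid \mathcal F_t] = 0.7980

For an AR(p) model X_t = c + sum_i phi_i X_{t-i} + eps_t, the
one-step-ahead conditional mean is
  E[X_{t+1} | X_t, ...] = c + sum_i phi_i X_{t+1-i}.
Substitute known values:
  E[X_{t+1} | ...] = (-0.114) * (-7)
                   = 0.7980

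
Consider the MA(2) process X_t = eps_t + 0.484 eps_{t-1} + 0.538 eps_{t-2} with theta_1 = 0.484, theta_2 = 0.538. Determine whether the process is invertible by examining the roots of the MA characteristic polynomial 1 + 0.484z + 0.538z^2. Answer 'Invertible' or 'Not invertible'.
\text{Invertible}

The MA(q) characteristic polynomial is P(z) = 1 + 0.484z + 0.538z^2.
Invertibility requires all roots to lie outside the unit circle, i.e. |z| > 1 for every root.
Set 1 + (0.484) z + (0.538) z^2 = 0, i.e. a z^2 + b z + c = 0 with a = 0.538, b = 0.484, c = 1.
Discriminant D = b^2 - 4ac = (0.484)^2 - 4*(0.538)*1 = 0.234256 - (2.152) = -1.917744.
D < 0, so the roots are the complex-conjugate pair z = (-b +/- i sqrt(-D)) / (2a) = -0.4498 +/- 1.287i.
For a conjugate pair |z|^2 = z * conj(z) = (product of roots) = c/a = 1/(0.538) = 1.858736, so |z| = sqrt(1.858736) = 1.3634 for both roots.
Moduli of all roots: 1.3634, 1.3634.
All moduli strictly greater than 1? Yes.
Verdict: Invertible.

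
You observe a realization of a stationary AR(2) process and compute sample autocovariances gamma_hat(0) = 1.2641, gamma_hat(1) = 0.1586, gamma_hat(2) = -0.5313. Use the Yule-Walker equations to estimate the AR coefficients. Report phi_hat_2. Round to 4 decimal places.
\hat\phi_{2} = -0.4430

The Yule-Walker equations for an AR(p) process read, in matrix form,
  Gamma_p phi = r_p,   with   (Gamma_p)_{ij} = gamma(|i - j|),
                       (r_p)_i = gamma(i),   i,j = 1..p.
Substitute the sample gammas (Toeplitz matrix and right-hand side of size 2):
  Gamma_p = [[1.2641, 0.1586], [0.1586, 1.2641]]
  r_p     = [0.1586, -0.5313]
Written out:
  1.2641 phi_1 + 0.1586 phi_2 = 0.1586
  0.1586 phi_1 + 1.2641 phi_2 = -0.5313
Solve by Cramer's rule:
  det = gamma(0)^2 - gamma(1)^2 = (1.2641)^2 - (0.1586)^2 = 1.59794881 - 0.02515396 = 1.57279485
  phi_hat_1 = [gamma(1) gamma(0) - gamma(1) gamma(2)] / det = [(0.1586)(1.2641) - (0.1586)(-0.5313)] / 1.57279485 = 0.28475044 / 1.57279485 = 0.181
  phi_hat_2 = [gamma(0) gamma(2) - gamma(1)^2] / det = [(1.2641)(-0.5313) - (0.1586)^2] / 1.57279485 = -0.69677029 / 1.57279485 = -0.443
So phi_hat = [0.1810, -0.4430].
Therefore phi_hat_2 = -0.4430.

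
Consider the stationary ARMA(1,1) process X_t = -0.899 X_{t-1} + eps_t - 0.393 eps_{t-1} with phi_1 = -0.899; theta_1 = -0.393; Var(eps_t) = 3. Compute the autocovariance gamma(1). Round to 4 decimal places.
\gamma(1) = -27.3485

Multiply the model equation by X_{t-k} and take expectations. With theta_0 = psi_0 = 1 and psi_j the MA(infinity) weights, this gives
  gamma(k) - sum_i phi_i gamma(k-i) = c_k,
  c_k = sigma^2 * sum_{j=k..q} theta_j psi_{j-k}   (c_k = 0 for k > q),
using gamma(-m) = gamma(m).
psi-weights needed (psi_j = theta_j + sum_i phi_i psi_{j-i}):
  psi_1 = theta_1 + phi_1 = -0.393 + (-0.899) = -1.292
Right-hand sides:
  c_0 = sigma^2 (1 + theta_1 psi_1) = 3 * (1 + (-0.393)(-1.292)) = 3 * 1.507756 = 4.523268
  c_1 = sigma^2 theta_1 = 3 * (-0.393) = -1.179
  c_2 = 0
Equations for k = 0 and k = 1 (AR order 1):
  gamma(0) = phi_1 gamma(1) + c_0
  gamma(1) = phi_1 gamma(0) + c_1
Substituting the second into the first: gamma(0) (1 - phi_1^2) = c_0 + phi_1 c_1, so
  gamma(0) = (c_0 + phi_1 c_1) / (1 - phi_1^2) = (4.523268 + (-0.899)(-1.179)) / (1 - (-0.899)^2) = 5.583189 / 0.191799 = 29.109583.
  gamma(1) = phi_1 gamma(0) + c_1 = (-0.899)(29.109583) + (-1.179) = -27.348516.
Therefore gamma(1) = -27.3485 (to 4 decimal places).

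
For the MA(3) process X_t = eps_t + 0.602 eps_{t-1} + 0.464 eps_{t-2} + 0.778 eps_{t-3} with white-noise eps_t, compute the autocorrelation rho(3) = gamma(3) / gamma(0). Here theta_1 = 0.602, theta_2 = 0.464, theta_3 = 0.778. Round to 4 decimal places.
\rho(3) = 0.3564

For an MA(q) process with theta_0 = 1, the autocovariance is
  gamma(k) = sigma^2 * sum_{i=0..q-k} theta_i * theta_{i+k},
and rho(k) = gamma(k) / gamma(0). Sigma^2 cancels.
  numerator   = (1)*(0.778) = 0.778.
  denominator = (1)^2 + (0.602)^2 + (0.464)^2 + (0.778)^2 = 2.182984.
  rho(3) = 0.778 / 2.182984 = 0.3564.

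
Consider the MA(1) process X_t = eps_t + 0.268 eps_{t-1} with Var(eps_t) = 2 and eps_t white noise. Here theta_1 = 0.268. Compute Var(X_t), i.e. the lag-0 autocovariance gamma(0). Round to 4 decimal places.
\gamma(0) = 2.1436

For an MA(q) process X_t = eps_t + sum_i theta_i eps_{t-i} with
Var(eps_t) = sigma^2, the variance is
  gamma(0) = sigma^2 * (1 + sum_i theta_i^2).
  sum_i theta_i^2 = (0.268)^2 = 0.071824.
  gamma(0) = 2 * (1 + 0.071824) = 2 * 1.071824 = 2.143648, which rounds to 2.1436.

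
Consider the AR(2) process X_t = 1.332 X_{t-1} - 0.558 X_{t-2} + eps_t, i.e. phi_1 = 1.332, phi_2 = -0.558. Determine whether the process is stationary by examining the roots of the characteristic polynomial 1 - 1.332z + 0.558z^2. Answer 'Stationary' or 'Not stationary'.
\text{Stationary}

The AR(p) characteristic polynomial is P(z) = 1 - 1.332z + 0.558z^2.
Stationarity requires all roots to lie outside the unit circle, i.e. |z| > 1 for every root.
Set 1 + (-1.332) z + (0.558) z^2 = 0, i.e. a z^2 + b z + c = 0 with a = 0.558, b = -1.332, c = 1.
Discriminant D = b^2 - 4ac = (-1.332)^2 - 4*(0.558)*1 = 1.774224 - (2.232) = -0.457776.
D < 0, so the roots are the complex-conjugate pair z = (-b +/- i sqrt(-D)) / (2a) = 1.1935 +/- 0.6063i.
For a conjugate pair |z|^2 = z * conj(z) = (product of roots) = c/a = 1/(0.558) = 1.792115, so |z| = sqrt(1.792115) = 1.3387 for both roots.
Moduli of all roots: 1.3387, 1.3387.
All moduli strictly greater than 1? Yes.
Verdict: Stationary.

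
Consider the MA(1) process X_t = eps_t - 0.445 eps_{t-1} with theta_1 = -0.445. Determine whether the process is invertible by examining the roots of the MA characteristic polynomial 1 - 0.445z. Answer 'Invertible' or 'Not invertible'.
\text{Invertible}

The MA(q) characteristic polynomial is P(z) = 1 - 0.445z.
Invertibility requires all roots to lie outside the unit circle, i.e. |z| > 1 for every root.
This is linear in z: 1 + (-0.445) z = 0  =>  z = -1/(-0.445) = 2.247191,  |z| = 2.247191.
Moduli of all roots: 2.2472.
All moduli strictly greater than 1? Yes.
Verdict: Invertible.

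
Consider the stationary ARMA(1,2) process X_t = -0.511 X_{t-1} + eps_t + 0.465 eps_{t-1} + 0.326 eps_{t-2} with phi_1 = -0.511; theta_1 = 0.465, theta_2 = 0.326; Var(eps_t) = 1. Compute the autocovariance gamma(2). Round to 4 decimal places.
\gamma(2) = 0.4009

Multiply the model equation by X_{t-k} and take expectations. With theta_0 = psi_0 = 1 and psi_j the MA(infinity) weights, this gives
  gamma(k) - sum_i phi_i gamma(k-i) = c_k,
  c_k = sigma^2 * sum_{j=k..q} theta_j psi_{j-k}   (c_k = 0 for k > q),
using gamma(-m) = gamma(m).
psi-weights needed (psi_j = theta_j + sum_i phi_i psi_{j-i}):
  psi_1 = theta_1 + phi_1 = 0.465 + (-0.511) = -0.046
  psi_2 = theta_2 + phi_1 psi_1 = 0.326 + (-0.511)(-0.046) = 0.349506
Right-hand sides:
  c_0 = sigma^2 (1 + theta_1 psi_1 + theta_2 psi_2) = 1 * (1 + (0.465)(-0.046) + (0.326)(0.349506)) = 1 * 1.092549 = 1.092549
  c_1 = sigma^2 (theta_1 + theta_2 psi_1) = 1 * (0.465 + (0.326)(-0.046)) = 0.450004
  c_2 = sigma^2 theta_2 = 1 * (0.326) = 0.326
Equations for k = 0 and k = 1 (AR order 1):
  gamma(0) = phi_1 gamma(1) + c_0
  gamma(1) = phi_1 gamma(0) + c_1
Substituting the second into the first: gamma(0) (1 - phi_1^2) = c_0 + phi_1 c_1, so
  gamma(0) = (c_0 + phi_1 c_1) / (1 - phi_1^2) = (1.092549 + (-0.511)(0.450004)) / (1 - (-0.511)^2) = 0.862597 / 0.738879 = 1.16744.
  gamma(1) = phi_1 gamma(0) + c_1 = (-0.511)(1.16744) + (0.450004) = -0.146558.
For k = 2: gamma(2) = phi_1 gamma(1) + c_2
  = (-0.511)(-0.146558) + (0.326) = 0.400891.
Therefore gamma(2) = 0.4009 (to 4 decimal places).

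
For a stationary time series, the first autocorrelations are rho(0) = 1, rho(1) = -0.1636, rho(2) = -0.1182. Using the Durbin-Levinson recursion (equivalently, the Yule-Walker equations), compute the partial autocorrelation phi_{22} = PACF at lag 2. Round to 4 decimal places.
\phi_{22} = -0.1490

The PACF at lag k is phi_{kk}, the last component of the solution
to the Yule-Walker system G_k phi = r_k where
  (G_k)_{ij} = rho(|i - j|), (r_k)_i = rho(i), i,j = 1..k.
Equivalently, Durbin-Levinson gives phi_{kk} iteratively:
  phi_{11} = rho(1)
  phi_{kk} = [rho(k) - sum_{j=1..k-1} phi_{k-1,j} rho(k-j)]
            / [1 - sum_{j=1..k-1} phi_{k-1,j} rho(j)],
  phi_{k,j} = phi_{k-1,j} - phi_{kk} phi_{k-1,k-j},  j = 1..k-1.
Step k = 1:
  phi_11 = rho(1) = -0.1636.
Step k = 2:
  phi_22 = [rho(2) - phi_11 rho(1)] / [1 - phi_11 rho(1)] = [-0.1182 - (-0.1636)(-0.1636)] / [1 - (-0.1636)(-0.1636)]
         = -0.14496496 / 0.97323504 = -0.149.
Therefore phi_{22} = -0.1490.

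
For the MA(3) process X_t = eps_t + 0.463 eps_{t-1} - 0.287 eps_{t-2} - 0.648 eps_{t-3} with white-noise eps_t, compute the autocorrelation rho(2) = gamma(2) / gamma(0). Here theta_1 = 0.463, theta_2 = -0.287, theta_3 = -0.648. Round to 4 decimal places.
\rho(2) = -0.3420

For an MA(q) process with theta_0 = 1, the autocovariance is
  gamma(k) = sigma^2 * sum_{i=0..q-k} theta_i * theta_{i+k},
and rho(k) = gamma(k) / gamma(0). Sigma^2 cancels.
  numerator   = (1)*(-0.287) + (0.463)*(-0.648) = -0.587024.
  denominator = (1)^2 + (0.463)^2 + (-0.287)^2 + (-0.648)^2 = 1.716642.
  rho(2) = -0.587024 / 1.716642 = -0.3420.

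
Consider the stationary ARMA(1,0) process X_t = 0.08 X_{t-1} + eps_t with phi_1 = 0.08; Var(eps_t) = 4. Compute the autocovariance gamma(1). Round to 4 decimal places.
\gamma(1) = 0.3221

Multiply the model equation by X_{t-k} and take expectations. With theta_0 = psi_0 = 1 and psi_j the MA(infinity) weights, this gives
  gamma(k) - sum_i phi_i gamma(k-i) = c_k,
  c_k = sigma^2 * sum_{j=k..q} theta_j psi_{j-k}   (c_k = 0 for k > q),
using gamma(-m) = gamma(m).
Pure AR (q = 0): c_0 = sigma^2 = 4, c_k = 0 for k >= 1.
Equations for k = 0 and k = 1 (AR order 1):
  gamma(0) = phi_1 gamma(1) + c_0
  gamma(1) = phi_1 gamma(0) + c_1
Substituting the second into the first: gamma(0) (1 - phi_1^2) = c_0 + phi_1 c_1, so
  gamma(0) = c_0 / (1 - phi_1^2) = 4 / (1 - (0.08)^2) = 4 / 0.9936 = 4.025765.
  gamma(1) = phi_1 gamma(0) = (0.08)(4.025765) = 0.322061.
Therefore gamma(1) = 0.3221 (to 4 decimal places).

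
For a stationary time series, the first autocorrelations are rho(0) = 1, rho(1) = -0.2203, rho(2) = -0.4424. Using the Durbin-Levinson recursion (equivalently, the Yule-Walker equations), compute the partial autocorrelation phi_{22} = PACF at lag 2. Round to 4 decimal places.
\phi_{22} = -0.5160

The PACF at lag k is phi_{kk}, the last component of the solution
to the Yule-Walker system G_k phi = r_k where
  (G_k)_{ij} = rho(|i - j|), (r_k)_i = rho(i), i,j = 1..k.
Equivalently, Durbin-Levinson gives phi_{kk} iteratively:
  phi_{11} = rho(1)
  phi_{kk} = [rho(k) - sum_{j=1..k-1} phi_{k-1,j} rho(k-j)]
            / [1 - sum_{j=1..k-1} phi_{k-1,j} rho(j)],
  phi_{k,j} = phi_{k-1,j} - phi_{kk} phi_{k-1,k-j},  j = 1..k-1.
Step k = 1:
  phi_11 = rho(1) = -0.2203.
Step k = 2:
  phi_22 = [rho(2) - phi_11 rho(1)] / [1 - phi_11 rho(1)] = [-0.4424 - (-0.2203)(-0.2203)] / [1 - (-0.2203)(-0.2203)]
         = -0.49093209 / 0.95146791 = -0.516.
Therefore phi_{22} = -0.5160.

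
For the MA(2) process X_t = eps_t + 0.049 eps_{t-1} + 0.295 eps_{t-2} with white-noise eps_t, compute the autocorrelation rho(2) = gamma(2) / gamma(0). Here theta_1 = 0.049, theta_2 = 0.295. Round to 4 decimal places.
\rho(2) = 0.2708

For an MA(q) process with theta_0 = 1, the autocovariance is
  gamma(k) = sigma^2 * sum_{i=0..q-k} theta_i * theta_{i+k},
and rho(k) = gamma(k) / gamma(0). Sigma^2 cancels.
  numerator   = (1)*(0.295) = 0.295.
  denominator = (1)^2 + (0.049)^2 + (0.295)^2 = 1.089426.
  rho(2) = 0.295 / 1.089426 = 0.2708.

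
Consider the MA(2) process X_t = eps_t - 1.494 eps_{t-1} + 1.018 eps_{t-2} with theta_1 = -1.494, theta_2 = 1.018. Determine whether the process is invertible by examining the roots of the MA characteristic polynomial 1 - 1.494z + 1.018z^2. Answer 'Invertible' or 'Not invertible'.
\text{Not invertible}

The MA(q) characteristic polynomial is P(z) = 1 - 1.494z + 1.018z^2.
Invertibility requires all roots to lie outside the unit circle, i.e. |z| > 1 for every root.
Set 1 + (-1.494) z + (1.018) z^2 = 0, i.e. a z^2 + b z + c = 0 with a = 1.018, b = -1.494, c = 1.
Discriminant D = b^2 - 4ac = (-1.494)^2 - 4*(1.018)*1 = 2.232036 - (4.072) = -1.839964.
D < 0, so the roots are the complex-conjugate pair z = (-b +/- i sqrt(-D)) / (2a) = 0.7338 +/- 0.6662i.
For a conjugate pair |z|^2 = z * conj(z) = (product of roots) = c/a = 1/(1.018) = 0.982318, so |z| = sqrt(0.982318) = 0.9911 for both roots.
Moduli of all roots: 0.9911, 0.9911.
All moduli strictly greater than 1? No.
Verdict: Not invertible.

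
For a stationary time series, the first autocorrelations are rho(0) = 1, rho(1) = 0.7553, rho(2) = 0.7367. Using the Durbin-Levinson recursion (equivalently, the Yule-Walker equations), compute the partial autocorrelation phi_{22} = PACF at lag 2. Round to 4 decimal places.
\phi_{22} = 0.3870

The PACF at lag k is phi_{kk}, the last component of the solution
to the Yule-Walker system G_k phi = r_k where
  (G_k)_{ij} = rho(|i - j|), (r_k)_i = rho(i), i,j = 1..k.
Equivalently, Durbin-Levinson gives phi_{kk} iteratively:
  phi_{11} = rho(1)
  phi_{kk} = [rho(k) - sum_{j=1..k-1} phi_{k-1,j} rho(k-j)]
            / [1 - sum_{j=1..k-1} phi_{k-1,j} rho(j)],
  phi_{k,j} = phi_{k-1,j} - phi_{kk} phi_{k-1,k-j},  j = 1..k-1.
Step k = 1:
  phi_11 = rho(1) = 0.7553.
Step k = 2:
  phi_22 = [rho(2) - phi_11 rho(1)] / [1 - phi_11 rho(1)] = [0.7367 - (0.7553)(0.7553)] / [1 - (0.7553)(0.7553)]
         = 0.16622191 / 0.42952191 = 0.387.
Therefore phi_{22} = 0.3870.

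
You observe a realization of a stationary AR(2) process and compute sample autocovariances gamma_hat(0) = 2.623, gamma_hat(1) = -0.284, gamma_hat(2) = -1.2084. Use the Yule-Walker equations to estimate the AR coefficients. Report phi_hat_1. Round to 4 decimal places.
\hat\phi_{1} = -0.1600

The Yule-Walker equations for an AR(p) process read, in matrix form,
  Gamma_p phi = r_p,   with   (Gamma_p)_{ij} = gamma(|i - j|),
                       (r_p)_i = gamma(i),   i,j = 1..p.
Substitute the sample gammas (Toeplitz matrix and right-hand side of size 2):
  Gamma_p = [[2.623, -0.284], [-0.284, 2.623]]
  r_p     = [-0.284, -1.2084]
Written out:
  2.623 phi_1 - 0.284 phi_2 = -0.284
  -0.284 phi_1 + 2.623 phi_2 = -1.2084
Solve by Cramer's rule:
  det = gamma(0)^2 - gamma(1)^2 = (2.623)^2 - (-0.284)^2 = 6.880129 - 0.080656 = 6.799473
  phi_hat_1 = [gamma(1) gamma(0) - gamma(1) gamma(2)] / det = [(-0.284)(2.623) - (-0.284)(-1.2084)] / 6.799473 = -1.0881176 / 6.799473 = -0.16
  phi_hat_2 = [gamma(0) gamma(2) - gamma(1)^2] / det = [(2.623)(-1.2084) - (-0.284)^2] / 6.799473 = -3.2502892 / 6.799473 = -0.478
So phi_hat = [-0.1600, -0.4780].
Therefore phi_hat_1 = -0.1600.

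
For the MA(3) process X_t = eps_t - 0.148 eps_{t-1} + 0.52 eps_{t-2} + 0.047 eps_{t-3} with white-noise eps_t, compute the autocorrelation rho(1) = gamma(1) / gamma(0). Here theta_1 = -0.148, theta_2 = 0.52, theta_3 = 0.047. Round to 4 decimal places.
\rho(1) = -0.1549

For an MA(q) process with theta_0 = 1, the autocovariance is
  gamma(k) = sigma^2 * sum_{i=0..q-k} theta_i * theta_{i+k},
and rho(k) = gamma(k) / gamma(0). Sigma^2 cancels.
  numerator   = (1)*(-0.148) + (-0.148)*(0.52) + (0.52)*(0.047) = -0.20052.
  denominator = (1)^2 + (-0.148)^2 + (0.52)^2 + (0.047)^2 = 1.294513.
  rho(1) = -0.20052 / 1.294513 = -0.1549.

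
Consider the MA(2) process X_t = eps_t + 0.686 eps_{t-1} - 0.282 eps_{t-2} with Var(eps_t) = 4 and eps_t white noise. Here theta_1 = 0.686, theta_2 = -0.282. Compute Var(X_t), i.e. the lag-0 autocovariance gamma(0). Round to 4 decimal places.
\gamma(0) = 6.2005

For an MA(q) process X_t = eps_t + sum_i theta_i eps_{t-i} with
Var(eps_t) = sigma^2, the variance is
  gamma(0) = sigma^2 * (1 + sum_i theta_i^2).
  sum_i theta_i^2 = (0.686)^2 + (-0.282)^2 = 0.470596 + 0.079524 = 0.55012.
  gamma(0) = 4 * (1 + 0.55012) = 4 * 1.55012 = 6.20048, which rounds to 6.2005.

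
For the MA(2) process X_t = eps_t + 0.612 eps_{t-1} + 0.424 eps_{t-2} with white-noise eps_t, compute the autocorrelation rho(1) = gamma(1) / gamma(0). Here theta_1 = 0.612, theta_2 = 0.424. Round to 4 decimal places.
\rho(1) = 0.5607

For an MA(q) process with theta_0 = 1, the autocovariance is
  gamma(k) = sigma^2 * sum_{i=0..q-k} theta_i * theta_{i+k},
and rho(k) = gamma(k) / gamma(0). Sigma^2 cancels.
  numerator   = (1)*(0.612) + (0.612)*(0.424) = 0.871488.
  denominator = (1)^2 + (0.612)^2 + (0.424)^2 = 1.55432.
  rho(1) = 0.871488 / 1.55432 = 0.5607.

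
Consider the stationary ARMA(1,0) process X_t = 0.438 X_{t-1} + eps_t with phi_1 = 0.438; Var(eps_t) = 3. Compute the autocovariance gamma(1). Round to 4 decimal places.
\gamma(1) = 1.6259

Multiply the model equation by X_{t-k} and take expectations. With theta_0 = psi_0 = 1 and psi_j the MA(infinity) weights, this gives
  gamma(k) - sum_i phi_i gamma(k-i) = c_k,
  c_k = sigma^2 * sum_{j=k..q} theta_j psi_{j-k}   (c_k = 0 for k > q),
using gamma(-m) = gamma(m).
Pure AR (q = 0): c_0 = sigma^2 = 3, c_k = 0 for k >= 1.
Equations for k = 0 and k = 1 (AR order 1):
  gamma(0) = phi_1 gamma(1) + c_0
  gamma(1) = phi_1 gamma(0) + c_1
Substituting the second into the first: gamma(0) (1 - phi_1^2) = c_0 + phi_1 c_1, so
  gamma(0) = c_0 / (1 - phi_1^2) = 3 / (1 - (0.438)^2) = 3 / 0.808156 = 3.712155.
  gamma(1) = phi_1 gamma(0) = (0.438)(3.712155) = 1.625924.
Therefore gamma(1) = 1.6259 (to 4 decimal places).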